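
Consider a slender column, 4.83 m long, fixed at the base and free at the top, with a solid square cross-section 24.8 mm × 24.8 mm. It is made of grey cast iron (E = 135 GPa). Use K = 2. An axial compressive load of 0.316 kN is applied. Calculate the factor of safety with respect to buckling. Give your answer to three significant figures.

I = a⁴/12 = 24.8⁴/12 = 3.152×10^4 mm⁴
I = 3.152×10^4 mm⁴ = 3.152×10^-8 m⁴
Effective length L_e = K·L = 2 × 4.83 = 9.660 m
P_cr = π²EI / L_e² = π² × 135×10⁹ × 3.152×10^-8 / 9.660² = 450.1 N
Factor of safety n = P_cr / P = 0.45010 / 0.316 = 1.42

n ≈ 1.42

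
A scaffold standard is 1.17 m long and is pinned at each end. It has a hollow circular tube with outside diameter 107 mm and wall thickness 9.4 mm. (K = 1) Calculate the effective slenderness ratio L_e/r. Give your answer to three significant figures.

λ ≈ 33.8

Inner diameter d_i = 107 − 2×9.4 = 88.20 mm
I = π(d_o⁴ − d_i⁴)/64 = π(107⁴ − 88.20⁴)/64 = 3.464×10^6 mm⁴
A = 2.882×10^3 mm²;  r_min = √(I/A) = √(3.464×10^6/2.882×10^3) = 34.67 mm
L_e = K·L = 1 × 1.17 m = 1.170 m = 1170.0 mm
λ = L_e / r_min = 1170.0 / 34.67 = 33.8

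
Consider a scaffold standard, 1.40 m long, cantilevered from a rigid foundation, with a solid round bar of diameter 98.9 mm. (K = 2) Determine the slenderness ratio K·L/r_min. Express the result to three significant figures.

λ ≈ 113

For a solid circle r = d/4 = 98.9/4 = 24.72 mm
L_e = K·L = 2 × 1.40 m = 2.800 m = 2800.0 mm
λ = L_e / r_min = 2800.0 / 24.72 = 113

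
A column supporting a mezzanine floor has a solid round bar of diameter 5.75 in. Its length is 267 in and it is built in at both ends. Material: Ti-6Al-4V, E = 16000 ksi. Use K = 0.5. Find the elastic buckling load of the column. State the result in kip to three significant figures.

I = πd⁴/64 = π×5.75⁴/64 = 53.66 in⁴
Effective length L_e = K·L = 0.5 × 267 = 133.5 in
P_cr = π²EI / L_e² = π² × 16000×10³ × 53.66 / 133.5² = 4.754×10^5 lb

P_cr ≈ 475 kip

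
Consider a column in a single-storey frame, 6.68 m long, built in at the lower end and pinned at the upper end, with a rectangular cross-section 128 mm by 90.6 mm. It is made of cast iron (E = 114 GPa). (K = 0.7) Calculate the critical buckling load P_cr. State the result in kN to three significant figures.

Buckling occurs about the weak axis: I_min = h·b³/12 with b = 90.6 mm (the shorter side).
I_min = 128×90.6³/12 = 7.933×10^6 mm⁴
I = 7.933×10^6 mm⁴ = 7.933×10^-6 m⁴
Effective length L_e = K·L = 0.7 × 6.68 = 4.676 m
P_cr = π²EI / L_e² = π² × 114×10⁹ × 7.933×10^-6 / 4.676² = 4.082×10^5 N

P_cr ≈ 408 kN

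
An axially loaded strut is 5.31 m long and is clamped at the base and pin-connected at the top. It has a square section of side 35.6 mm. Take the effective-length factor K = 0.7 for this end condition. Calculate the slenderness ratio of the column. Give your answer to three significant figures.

For a square r = a/√12 = 35.6/√12 = 10.28 mm
L_e = K·L = 0.7 × 5.31 m = 3.717 m = 3717.0 mm
λ = L_e / r_min = 3717.0 / 10.28 = 362

λ ≈ 362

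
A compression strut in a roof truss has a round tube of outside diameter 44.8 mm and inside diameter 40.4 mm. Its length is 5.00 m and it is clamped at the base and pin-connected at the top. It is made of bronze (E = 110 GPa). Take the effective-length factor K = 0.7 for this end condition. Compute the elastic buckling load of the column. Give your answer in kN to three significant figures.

d_o = 44.8 mm, d_i = 40.4 mm
I = π(d_o⁴ − d_i⁴)/64 = π(44.8⁴ − 40.40⁴)/64 = 6.697×10^4 mm⁴
I = 6.697×10^4 mm⁴ = 6.697×10^-8 m⁴
Effective length L_e = K·L = 0.7 × 5.00 = 3.500 m
P_cr = π²EI / L_e² = π² × 110×10⁹ × 6.697×10^-8 / 3.500² = 5.935×10^3 N

P_cr ≈ 5.94 kN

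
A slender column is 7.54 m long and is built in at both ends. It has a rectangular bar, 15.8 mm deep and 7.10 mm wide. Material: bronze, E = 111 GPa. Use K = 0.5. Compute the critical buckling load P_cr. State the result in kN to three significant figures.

P_cr ≈ 0.0363 kN

Buckling occurs about the weak axis: I_min = h·b³/12 with b = 7.10 mm (the shorter side).
I_min = 15.8×7.10³/12 = 471.2 mm⁴
I = 471.2 mm⁴ = 4.712×10^-10 m⁴
Effective length L_e = K·L = 0.5 × 7.54 = 3.770 m
P_cr = π²EI / L_e² = π² × 111×10⁹ × 4.712×10^-10 / 3.770² = 36.32 N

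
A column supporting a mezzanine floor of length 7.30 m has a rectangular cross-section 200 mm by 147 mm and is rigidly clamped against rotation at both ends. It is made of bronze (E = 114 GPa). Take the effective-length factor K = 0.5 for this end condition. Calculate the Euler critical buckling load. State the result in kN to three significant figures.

P_cr ≈ 4470 kN

Buckling occurs about the weak axis: I_min = h·b³/12 with b = 147 mm (the shorter side).
I_min = 200×147³/12 = 5.294×10^7 mm⁴
I = 5.294×10^7 mm⁴ = 5.294×10^-5 m⁴
Effective length L_e = K·L = 0.5 × 7.30 = 3.650 m
P_cr = π²EI / L_e² = π² × 114×10⁹ × 5.294×10^-5 / 3.650² = 4.471×10^6 N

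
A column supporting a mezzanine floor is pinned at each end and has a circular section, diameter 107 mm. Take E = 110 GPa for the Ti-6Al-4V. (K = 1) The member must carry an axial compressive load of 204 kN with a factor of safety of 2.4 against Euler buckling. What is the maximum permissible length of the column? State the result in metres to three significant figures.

I = πd⁴/64 = π×107⁴/64 = 6.434×10^6 mm⁴
I = 6.434×10^-6 m⁴
Required critical load P_cr = n·P = 2.4 × 204 = 489.6 kN = 4.896×10^5 N
From P_cr = π²EI/(K·L)²:  L = (1/K)·√(π²EI/P_cr) = (1/1)·√(π²×1.10×10^11×6.434×10^-6/4.896×10^5)
L = 3.78 m

L_max ≈ 3.78 m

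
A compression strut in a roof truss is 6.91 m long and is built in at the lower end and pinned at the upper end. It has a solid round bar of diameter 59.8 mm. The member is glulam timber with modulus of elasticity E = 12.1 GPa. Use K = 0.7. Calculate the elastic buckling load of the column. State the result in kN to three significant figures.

I = πd⁴/64 = π×59.8⁴/64 = 6.277×10^5 mm⁴
I = 6.277×10^5 mm⁴ = 6.277×10^-7 m⁴
Effective length L_e = K·L = 0.7 × 6.91 = 4.837 m
P_cr = π²EI / L_e² = π² × 12.1×10⁹ × 6.277×10^-7 / 4.837² = 3.204×10^3 N

P_cr ≈ 3.20 kN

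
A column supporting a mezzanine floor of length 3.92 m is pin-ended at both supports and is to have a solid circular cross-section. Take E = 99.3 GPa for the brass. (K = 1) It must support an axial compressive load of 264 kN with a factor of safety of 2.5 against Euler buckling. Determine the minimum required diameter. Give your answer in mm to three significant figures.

Required P_cr = n·P = 2.5 × 264 = 660.0 kN
L_e = K·L = 1 × 3.92 = 3.920 m
Required I = P_cr·L_e²/(π²E) = 6.600×10^5 × 3.920² / (π² × 9.93×10^10) = 1.035×10^-5 m⁴
I_req = 1.035×10^7 mm⁴
Solid circle: I = πd⁴/64  ⇒  d = (64I/π)^(1/4) = (64×1.035×10^7/π)^(1/4) = 120 mm

d ≈ 120 mm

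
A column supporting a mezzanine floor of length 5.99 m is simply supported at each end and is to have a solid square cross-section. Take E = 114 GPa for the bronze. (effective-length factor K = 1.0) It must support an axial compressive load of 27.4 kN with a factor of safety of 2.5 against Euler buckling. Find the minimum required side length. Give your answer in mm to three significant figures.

a ≈ 71.6 mm

Required P_cr = n·P = 2.5 × 27.4 = 68.50 kN
L_e = K·L = 1 × 5.99 = 5.990 m
Required I = P_cr·L_e²/(π²E) = 6.850×10^4 × 5.990² / (π² × 1.14×10^11) = 2.184×10^-6 m⁴
I_req = 2.184×10^6 mm⁴
Solid square: I = a⁴/12  ⇒  a = (12I)^(1/4) = (12×2.184×10^6)^(1/4) = 71.6 mm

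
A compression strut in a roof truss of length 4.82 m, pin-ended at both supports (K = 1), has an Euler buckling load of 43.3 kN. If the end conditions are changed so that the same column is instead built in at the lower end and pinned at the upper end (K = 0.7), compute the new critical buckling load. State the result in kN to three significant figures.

P_cr ∝ 1/K², so P_cr,new = P_cr,old × (K_old/K_new)² = 43.3 × (1/0.7)²
= 43.3 × 2.041 = 88.4 kN

P_cr ≈ 88.4 kN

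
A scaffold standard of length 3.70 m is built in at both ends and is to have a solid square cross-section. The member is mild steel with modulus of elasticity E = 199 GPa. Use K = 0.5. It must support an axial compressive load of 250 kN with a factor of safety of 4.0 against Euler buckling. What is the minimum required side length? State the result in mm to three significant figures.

Required P_cr = n·P = 4.0 × 250 = 1000 kN
L_e = K·L = 0.5 × 3.70 = 1.850 m
Required I = P_cr·L_e²/(π²E) = 1.000×10^6 × 1.850² / (π² × 1.99×10^11) = 1.743×10^-6 m⁴
I_req = 1.743×10^6 mm⁴
Solid square: I = a⁴/12  ⇒  a = (12I)^(1/4) = (12×1.743×10^6)^(1/4) = 67.6 mm

a ≈ 67.6 mm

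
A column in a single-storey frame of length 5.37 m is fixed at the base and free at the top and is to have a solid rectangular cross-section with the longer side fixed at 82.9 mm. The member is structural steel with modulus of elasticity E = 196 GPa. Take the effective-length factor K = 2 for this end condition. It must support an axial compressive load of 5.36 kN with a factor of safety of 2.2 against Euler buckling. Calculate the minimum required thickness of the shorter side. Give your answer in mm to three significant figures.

b ≈ 46.7 mm

Required P_cr = n·P = 2.2 × 5.36 = 11.79 kN
L_e = K·L = 2 × 5.37 = 10.74 m
Required I = P_cr·L_e²/(π²E) = 1.179×10^4 × 10.74² / (π² × 1.96×10^11) = 7.031×10^-7 m⁴
I_req = 7.031×10^5 mm⁴
Rectangle, weak axis: I_min = h·b³/12 with h = 82.9 mm fixed  ⇒  b = (12I/h)^(1/3) = 46.7 mm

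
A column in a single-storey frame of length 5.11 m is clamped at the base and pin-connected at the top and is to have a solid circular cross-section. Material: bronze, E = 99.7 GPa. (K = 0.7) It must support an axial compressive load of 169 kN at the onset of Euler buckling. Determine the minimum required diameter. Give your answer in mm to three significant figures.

L_e = K·L = 0.7 × 5.11 = 3.577 m
Required I = P_cr·L_e²/(π²E) = 1.690×10^5 × 3.577² / (π² × 9.97×10^10) = 2.198×10^-6 m⁴
I_req = 2.198×10^6 mm⁴
Solid circle: I = πd⁴/64  ⇒  d = (64I/π)^(1/4) = (64×2.198×10^6/π)^(1/4) = 81.8 mm

d ≈ 81.8 mm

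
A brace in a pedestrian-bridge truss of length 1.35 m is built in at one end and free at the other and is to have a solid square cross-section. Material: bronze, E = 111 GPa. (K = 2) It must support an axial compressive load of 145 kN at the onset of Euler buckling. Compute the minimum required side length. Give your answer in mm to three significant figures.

L_e = K·L = 2 × 1.35 = 2.700 m
Required I = P_cr·L_e²/(π²E) = 1.450×10^5 × 2.700² / (π² × 1.11×10^11) = 9.649×10^-7 m⁴
I_req = 9.649×10^5 mm⁴
Solid square: I = a⁴/12  ⇒  a = (12I)^(1/4) = (12×9.649×10^5)^(1/4) = 58.3 mm

a ≈ 58.3 mm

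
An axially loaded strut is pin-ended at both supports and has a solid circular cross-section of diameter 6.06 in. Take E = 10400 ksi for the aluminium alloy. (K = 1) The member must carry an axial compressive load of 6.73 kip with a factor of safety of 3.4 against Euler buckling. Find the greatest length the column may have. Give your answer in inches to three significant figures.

L_max ≈ 545 in

I = πd⁴/64 = π×6.06⁴/64 = 66.20 in⁴
Required critical load P_cr = n·P = 3.4 × 6.73 = 22.88 kip = 2.288×10^4 lb
From P_cr = π²EI/(K·L)²:  L = (1/K)·√(π²EI/P_cr) = (1/1)·√(π²×1.04×10^7×66.20/2.288×10^4)
L = 545 in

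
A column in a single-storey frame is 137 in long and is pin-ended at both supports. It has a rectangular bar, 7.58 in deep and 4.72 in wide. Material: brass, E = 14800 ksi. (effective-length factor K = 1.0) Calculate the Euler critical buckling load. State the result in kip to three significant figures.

Buckling occurs about the weak axis: I_min = h·b³/12 with b = 4.72 in (the shorter side).
I_min = 7.58×4.72³/12 = 66.42 in⁴
Effective length L_e = K·L = 1 × 137 = 137.0 in
P_cr = π²EI / L_e² = π² × 14800×10³ × 66.42 / 137.0² = 5.169×10^5 lb

P_cr ≈ 517 kip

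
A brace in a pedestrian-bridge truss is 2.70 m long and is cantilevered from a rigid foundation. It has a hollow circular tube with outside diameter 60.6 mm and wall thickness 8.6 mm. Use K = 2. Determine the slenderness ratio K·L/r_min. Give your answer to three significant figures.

Inner diameter d_i = 60.6 − 2×8.6 = 43.40 mm
I = π(d_o⁴ − d_i⁴)/64 = π(60.6⁴ − 43.40⁴)/64 = 4.879×10^5 mm⁴
A = 1.405×10^3 mm²;  r_min = √(I/A) = √(4.879×10^5/1.405×10^3) = 18.63 mm
L_e = K·L = 2 × 2.70 m = 5.400 m = 5400.0 mm
λ = L_e / r_min = 5400.0 / 18.63 = 290

λ ≈ 290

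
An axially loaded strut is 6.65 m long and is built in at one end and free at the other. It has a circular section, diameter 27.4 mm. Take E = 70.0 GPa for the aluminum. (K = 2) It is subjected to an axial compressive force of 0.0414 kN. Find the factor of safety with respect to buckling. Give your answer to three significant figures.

n ≈ 2.61

I = πd⁴/64 = π×27.4⁴/64 = 2.767×10^4 mm⁴
I = 2.767×10^4 mm⁴ = 2.767×10^-8 m⁴
Effective length L_e = K·L = 2 × 6.65 = 13.30 m
P_cr = π²EI / L_e² = π² × 70.0×10⁹ × 2.767×10^-8 / 13.30² = 108.1 N
Factor of safety n = P_cr / P = 0.10806 / 0.0414 = 2.61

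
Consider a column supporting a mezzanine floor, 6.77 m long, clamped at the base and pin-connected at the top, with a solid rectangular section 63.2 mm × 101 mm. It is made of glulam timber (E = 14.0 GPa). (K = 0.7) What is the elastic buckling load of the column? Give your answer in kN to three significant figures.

P_cr ≈ 13.1 kN

Buckling occurs about the weak axis: I_min = h·b³/12 with b = 63.2 mm (the shorter side).
I_min = 101×63.2³/12 = 2.125×10^6 mm⁴
I = 2.125×10^6 mm⁴ = 2.125×10^-6 m⁴
Effective length L_e = K·L = 0.7 × 6.77 = 4.739 m
P_cr = π²EI / L_e² = π² × 14.0×10⁹ × 2.125×10^-6 / 4.739² = 1.307×10^4 N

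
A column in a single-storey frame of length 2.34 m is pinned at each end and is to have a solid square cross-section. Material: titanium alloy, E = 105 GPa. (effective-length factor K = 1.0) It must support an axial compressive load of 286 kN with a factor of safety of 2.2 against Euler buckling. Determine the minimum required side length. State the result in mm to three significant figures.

Required P_cr = n·P = 2.2 × 286 = 629.2 kN
L_e = K·L = 1 × 2.34 = 2.340 m
Required I = P_cr·L_e²/(π²E) = 6.292×10^5 × 2.340² / (π² × 1.05×10^11) = 3.325×10^-6 m⁴
I_req = 3.325×10^6 mm⁴
Solid square: I = a⁴/12  ⇒  a = (12I)^(1/4) = (12×3.325×10^6)^(1/4) = 79.5 mm

a ≈ 79.5 mm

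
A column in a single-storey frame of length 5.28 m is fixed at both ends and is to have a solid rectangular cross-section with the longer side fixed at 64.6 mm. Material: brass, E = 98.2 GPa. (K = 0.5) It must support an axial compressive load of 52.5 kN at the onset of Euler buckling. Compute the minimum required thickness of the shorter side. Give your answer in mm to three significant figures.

L_e = K·L = 0.5 × 5.28 = 2.640 m
Required I = P_cr·L_e²/(π²E) = 5.250×10^4 × 2.640² / (π² × 9.82×10^10) = 3.775×10^-7 m⁴
I_req = 3.775×10^5 mm⁴
Rectangle, weak axis: I_min = h·b³/12 with h = 64.6 mm fixed  ⇒  b = (12I/h)^(1/3) = 41.2 mm

b ≈ 41.2 mm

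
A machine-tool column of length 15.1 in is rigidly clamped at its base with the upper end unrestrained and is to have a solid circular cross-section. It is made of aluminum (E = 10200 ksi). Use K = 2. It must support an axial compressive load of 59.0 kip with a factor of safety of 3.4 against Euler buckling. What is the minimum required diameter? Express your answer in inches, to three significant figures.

d ≈ 2.47 in

Required P_cr = n·P = 3.4 × 59.0 = 200.6 kip
L_e = K·L = 2 × 15.1 = 30.20 in
Required I = P_cr·L_e²/(π²E) = 2.006×10^5 × 30.20² / (π² × 1.02×10^7) = 1.817 in⁴
Solid circle: I = πd⁴/64  ⇒  d = (64I/π)^(1/4) = (64×1.817/π)^(1/4) = 2.47 in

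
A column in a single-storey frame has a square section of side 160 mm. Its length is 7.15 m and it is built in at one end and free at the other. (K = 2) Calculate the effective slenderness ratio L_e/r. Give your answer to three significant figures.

For a square r = a/√12 = 160/√12 = 46.19 mm
L_e = K·L = 2 × 7.15 m = 14.30 m = 14300 mm
λ = L_e / r_min = 14300 / 46.19 = 310

λ ≈ 310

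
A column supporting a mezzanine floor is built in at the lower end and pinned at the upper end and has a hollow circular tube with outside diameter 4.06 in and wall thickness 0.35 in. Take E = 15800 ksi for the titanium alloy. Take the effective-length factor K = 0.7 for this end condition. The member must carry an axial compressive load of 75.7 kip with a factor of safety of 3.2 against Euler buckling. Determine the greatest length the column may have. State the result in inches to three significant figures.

L_max ≈ 96.5 in

Inner diameter d_i = 4.06 − 2×0.35 = 3.360 in
I = π(d_o⁴ − d_i⁴)/64 = π(4.06⁴ − 3.360⁴)/64 = 7.081 in⁴
Required critical load P_cr = n·P = 3.2 × 75.7 = 242.2 kip = 2.422×10^5 lb
From P_cr = π²EI/(K·L)²:  L = (1/K)·√(π²EI/P_cr) = (1/0.7)·√(π²×1.58×10^7×7.081/2.422×10^5)
L = 96.5 in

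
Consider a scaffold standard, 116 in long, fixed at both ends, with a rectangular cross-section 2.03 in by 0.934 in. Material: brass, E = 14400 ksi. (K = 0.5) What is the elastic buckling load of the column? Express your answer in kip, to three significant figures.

Buckling occurs about the weak axis: I_min = h·b³/12 with b = 0.934 in (the shorter side).
I_min = 2.03×0.934³/12 = 0.1378 in⁴
Effective length L_e = K·L = 0.5 × 116 = 58.00 in
P_cr = π²EI / L_e² = π² × 14400×10³ × 0.1378 / 58.00² = 5.823×10^3 lb

P_cr ≈ 5.82 kip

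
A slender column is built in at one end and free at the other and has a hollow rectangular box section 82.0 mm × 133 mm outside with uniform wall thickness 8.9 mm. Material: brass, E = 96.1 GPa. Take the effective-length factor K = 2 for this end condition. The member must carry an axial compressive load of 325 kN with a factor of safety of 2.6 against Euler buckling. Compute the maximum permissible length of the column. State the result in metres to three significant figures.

Inner dimensions: h_i = 133 − 2×8.9 = 115.2 mm, b_i = 82.0 − 2×8.9 = 64.20 mm
Weak-axis I_min = (h_o·b_o³ − h_i·b_i³)/12 with b_o = 82.0, b_i = 64.20 mm (shorter outer/inner sides).
I_min = (133×82.0³ − 115.2×64.20³)/12 = 3.571×10^6 mm⁴
I = 3.571×10^-6 m⁴
Required critical load P_cr = n·P = 2.6 × 325 = 845.0 kN = 8.450×10^5 N
From P_cr = π²EI/(K·L)²:  L = (1/K)·√(π²EI/P_cr) = (1/2)·√(π²×9.61×10^10×3.571×10^-6/8.450×10^5)
L = 1.00 m

L_max ≈ 1.00 m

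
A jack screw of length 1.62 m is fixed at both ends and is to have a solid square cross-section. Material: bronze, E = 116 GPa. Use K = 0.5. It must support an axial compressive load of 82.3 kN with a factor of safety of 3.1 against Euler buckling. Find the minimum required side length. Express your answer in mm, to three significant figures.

Required P_cr = n·P = 3.1 × 82.3 = 255.1 kN
L_e = K·L = 0.5 × 1.62 = 0.8100 m
Required I = P_cr·L_e²/(π²E) = 2.551×10^5 × 0.8100² / (π² × 1.16×10^11) = 1.462×10^-7 m⁴
I_req = 1.462×10^5 mm⁴
Solid square: I = a⁴/12  ⇒  a = (12I)^(1/4) = (12×1.462×10^5)^(1/4) = 36.4 mm

a ≈ 36.4 mm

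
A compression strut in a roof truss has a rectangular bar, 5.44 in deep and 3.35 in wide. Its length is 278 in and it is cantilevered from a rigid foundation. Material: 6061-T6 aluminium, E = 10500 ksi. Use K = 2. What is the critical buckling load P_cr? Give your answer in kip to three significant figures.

Buckling occurs about the weak axis: I_min = h·b³/12 with b = 3.35 in (the shorter side).
I_min = 5.44×3.35³/12 = 17.04 in⁴
Effective length L_e = K·L = 2 × 278 = 556.0 in
P_cr = π²EI / L_e² = π² × 10500×10³ × 17.04 / 556.0² = 5.713×10^3 lb

P_cr ≈ 5.71 kip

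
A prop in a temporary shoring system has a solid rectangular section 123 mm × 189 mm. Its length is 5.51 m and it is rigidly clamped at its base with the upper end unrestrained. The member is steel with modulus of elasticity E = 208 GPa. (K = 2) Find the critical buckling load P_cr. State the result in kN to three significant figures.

Buckling occurs about the weak axis: I_min = h·b³/12 with b = 123 mm (the shorter side).
I_min = 189×123³/12 = 2.931×10^7 mm⁴
I = 2.931×10^7 mm⁴ = 2.931×10^-5 m⁴
Effective length L_e = K·L = 2 × 5.51 = 11.02 m
P_cr = π²EI / L_e² = π² × 208×10⁹ × 2.931×10^-5 / 11.02² = 4.954×10^5 N

P_cr ≈ 495 kN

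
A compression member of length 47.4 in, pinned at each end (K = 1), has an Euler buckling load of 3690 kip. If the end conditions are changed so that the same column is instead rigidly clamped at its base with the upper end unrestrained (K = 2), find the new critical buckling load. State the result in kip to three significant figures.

P_cr ≈ 922 kip

P_cr ∝ 1/K², so P_cr,new = P_cr,old × (K_old/K_new)² = 3690 × (1/2)²
= 3690 × 0.2500 = 922 kip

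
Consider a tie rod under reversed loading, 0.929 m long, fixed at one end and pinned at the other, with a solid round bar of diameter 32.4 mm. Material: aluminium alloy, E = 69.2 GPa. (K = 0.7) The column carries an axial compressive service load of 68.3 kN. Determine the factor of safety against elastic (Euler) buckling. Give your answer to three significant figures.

I = πd⁴/64 = π×32.4⁴/64 = 5.409×10^4 mm⁴
I = 5.409×10^4 mm⁴ = 5.409×10^-8 m⁴
Effective length L_e = K·L = 0.7 × 0.929 = 0.6503 m
P_cr = π²EI / L_e² = π² × 69.2×10⁹ × 5.409×10^-8 / 0.6503² = 8.736×10^4 N
Factor of safety n = P_cr / P = 87.363 / 68.3 = 1.28

n ≈ 1.28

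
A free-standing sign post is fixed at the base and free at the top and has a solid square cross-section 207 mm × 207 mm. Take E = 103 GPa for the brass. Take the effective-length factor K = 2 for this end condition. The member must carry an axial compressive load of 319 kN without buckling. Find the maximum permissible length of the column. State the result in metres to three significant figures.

L_max ≈ 11.0 m

I = a⁴/12 = 207⁴/12 = 1.530×10^8 mm⁴
I = 1.530×10^-4 m⁴
At the buckling limit P_cr = P = 3.190×10^5 N
From P_cr = π²EI/(K·L)²:  L = (1/K)·√(π²EI/P_cr) = (1/2)·√(π²×1.03×10^11×1.530×10^-4/3.190×10^5)
L = 11.0 m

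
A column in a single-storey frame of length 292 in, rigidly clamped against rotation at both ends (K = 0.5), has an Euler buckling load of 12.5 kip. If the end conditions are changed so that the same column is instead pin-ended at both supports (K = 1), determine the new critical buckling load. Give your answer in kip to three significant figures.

P_cr ∝ 1/K², so P_cr,new = P_cr,old × (K_old/K_new)² = 12.5 × (0.5/1)²
= 12.5 × 0.2500 = 3.12 kip

P_cr ≈ 3.12 kip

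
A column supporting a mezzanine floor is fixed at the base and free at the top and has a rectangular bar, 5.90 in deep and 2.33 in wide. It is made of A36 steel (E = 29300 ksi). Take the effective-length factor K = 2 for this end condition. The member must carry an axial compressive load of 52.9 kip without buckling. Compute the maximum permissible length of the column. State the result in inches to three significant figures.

L_max ≈ 92.2 in

Buckling occurs about the weak axis: I_min = h·b³/12 with b = 2.33 in (the shorter side).
I_min = 5.90×2.33³/12 = 6.219 in⁴
At the buckling limit P_cr = P = 5.290×10^4 lb
From P_cr = π²EI/(K·L)²:  L = (1/K)·√(π²EI/P_cr) = (1/2)·√(π²×2.93×10^7×6.219/5.290×10^4)
L = 92.2 in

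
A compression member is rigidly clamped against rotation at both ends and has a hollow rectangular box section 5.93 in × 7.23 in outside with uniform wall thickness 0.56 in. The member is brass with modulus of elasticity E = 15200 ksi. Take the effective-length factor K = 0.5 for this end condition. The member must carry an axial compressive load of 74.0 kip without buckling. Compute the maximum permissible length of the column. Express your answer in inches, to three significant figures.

Inner dimensions: h_i = 7.23 − 2×0.56 = 6.110 in, b_i = 5.93 − 2×0.56 = 4.810 in
Weak-axis I_min = (h_o·b_o³ − h_i·b_i³)/12 with b_o = 5.93, b_i = 4.810 in (shorter outer/inner sides).
I_min = (7.23×5.93³ − 6.110×4.810³)/12 = 68.98 in⁴
At the buckling limit P_cr = P = 7.400×10^4 lb
From P_cr = π²EI/(K·L)²:  L = (1/K)·√(π²EI/P_cr) = (1/0.5)·√(π²×1.52×10^7×68.98/7.400×10^4)
L = 748 in

L_max ≈ 748 in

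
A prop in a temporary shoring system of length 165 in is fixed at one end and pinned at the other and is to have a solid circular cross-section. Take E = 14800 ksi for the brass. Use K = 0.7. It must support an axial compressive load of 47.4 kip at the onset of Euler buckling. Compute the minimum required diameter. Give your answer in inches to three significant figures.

L_e = K·L = 0.7 × 165 = 115.5 in
Required I = P_cr·L_e²/(π²E) = 4.740×10^4 × 115.5² / (π² × 1.48×10^7) = 4.329 in⁴
Solid circle: I = πd⁴/64  ⇒  d = (64I/π)^(1/4) = (64×4.329/π)^(1/4) = 3.06 in

d ≈ 3.06 in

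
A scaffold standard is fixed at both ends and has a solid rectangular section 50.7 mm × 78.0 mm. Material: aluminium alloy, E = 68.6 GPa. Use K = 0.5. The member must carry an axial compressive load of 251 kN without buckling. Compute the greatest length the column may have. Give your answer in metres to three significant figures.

Buckling occurs about the weak axis: I_min = h·b³/12 with b = 50.7 mm (the shorter side).
I_min = 78.0×50.7³/12 = 8.471×10^5 mm⁴
I = 8.471×10^-7 m⁴
At the buckling limit P_cr = P = 2.510×10^5 N
From P_cr = π²EI/(K·L)²:  L = (1/K)·√(π²EI/P_cr) = (1/0.5)·√(π²×6.86×10^10×8.471×10^-7/2.510×10^5)
L = 3.02 m

L_max ≈ 3.02 m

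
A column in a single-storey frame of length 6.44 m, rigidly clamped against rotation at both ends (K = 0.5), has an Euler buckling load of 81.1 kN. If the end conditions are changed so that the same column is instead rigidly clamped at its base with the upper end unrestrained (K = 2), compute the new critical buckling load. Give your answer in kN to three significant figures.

P_cr ≈ 5.07 kN

P_cr ∝ 1/K², so P_cr,new = P_cr,old × (K_old/K_new)² = 81.1 × (0.5/2)²
= 81.1 × 0.06250 = 5.07 kN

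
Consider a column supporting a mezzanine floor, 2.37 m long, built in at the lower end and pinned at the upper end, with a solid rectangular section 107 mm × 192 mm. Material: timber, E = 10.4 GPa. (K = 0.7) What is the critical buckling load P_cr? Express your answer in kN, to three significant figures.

P_cr ≈ 731 kN

Buckling occurs about the weak axis: I_min = h·b³/12 with b = 107 mm (the shorter side).
I_min = 192×107³/12 = 1.960×10^7 mm⁴
I = 1.960×10^7 mm⁴ = 1.960×10^-5 m⁴
Effective length L_e = K·L = 0.7 × 2.37 = 1.659 m
P_cr = π²EI / L_e² = π² × 10.4×10⁹ × 1.960×10^-5 / 1.659² = 7.310×10^5 N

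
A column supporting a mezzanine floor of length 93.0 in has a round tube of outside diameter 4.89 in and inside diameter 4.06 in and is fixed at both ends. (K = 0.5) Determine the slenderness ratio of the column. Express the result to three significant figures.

λ ≈ 29.3

d_o = 4.89 in, d_i = 4.06 in
I = π(d_o⁴ − d_i⁴)/64 = π(4.89⁴ − 4.060⁴)/64 = 14.73 in⁴
A = 5.834 in²;  r_min = √(I/A) = √(14.73/5.834) = 1.589 in
L_e = K·L = 0.5 × 93.0 = 46.50 in
λ = L_e / r_min = 46.500 / 1.589 = 29.3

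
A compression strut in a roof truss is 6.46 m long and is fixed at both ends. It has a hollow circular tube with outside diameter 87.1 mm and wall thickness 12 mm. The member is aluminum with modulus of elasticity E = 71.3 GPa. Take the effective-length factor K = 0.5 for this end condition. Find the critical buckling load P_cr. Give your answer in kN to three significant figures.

P_cr ≈ 138 kN

Inner diameter d_i = 87.1 − 2×12 = 63.10 mm
I = π(d_o⁴ − d_i⁴)/64 = π(87.1⁴ − 63.10⁴)/64 = 2.047×10^6 mm⁴
I = 2.047×10^6 mm⁴ = 2.047×10^-6 m⁴
Effective length L_e = K·L = 0.5 × 6.46 = 3.230 m
P_cr = π²EI / L_e² = π² × 71.3×10⁹ × 2.047×10^-6 / 3.230² = 1.381×10^5 N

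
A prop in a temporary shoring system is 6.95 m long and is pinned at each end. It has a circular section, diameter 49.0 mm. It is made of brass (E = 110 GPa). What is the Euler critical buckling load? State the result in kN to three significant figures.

I = πd⁴/64 = π×49.0⁴/64 = 2.830×10^5 mm⁴
I = 2.830×10^5 mm⁴ = 2.830×10^-7 m⁴
Effective length L_e = K·L = 1 × 6.95 = 6.950 m
P_cr = π²EI / L_e² = π² × 110×10⁹ × 2.830×10^-7 / 6.950² = 6.360×10^3 N

P_cr ≈ 6.36 kN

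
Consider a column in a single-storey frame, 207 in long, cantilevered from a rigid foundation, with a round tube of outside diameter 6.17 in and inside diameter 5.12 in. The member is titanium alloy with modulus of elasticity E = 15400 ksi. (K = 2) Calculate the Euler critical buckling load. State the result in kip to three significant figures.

P_cr ≈ 33.2 kip

d_o = 6.17 in, d_i = 5.12 in
I = π(d_o⁴ − d_i⁴)/64 = π(6.17⁴ − 5.120⁴)/64 = 37.41 in⁴
Effective length L_e = K·L = 2 × 207 = 414.0 in
P_cr = π²EI / L_e² = π² × 15400×10³ × 37.41 / 414.0² = 3.317×10^4 lb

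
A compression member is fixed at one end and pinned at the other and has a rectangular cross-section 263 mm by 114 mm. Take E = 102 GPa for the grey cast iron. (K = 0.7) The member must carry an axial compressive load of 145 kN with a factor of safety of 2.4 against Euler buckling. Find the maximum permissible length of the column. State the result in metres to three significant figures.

L_max ≈ 13.8 m

Buckling occurs about the weak axis: I_min = h·b³/12 with b = 114 mm (the shorter side).
I_min = 263×114³/12 = 3.247×10^7 mm⁴
I = 3.247×10^-5 m⁴
Required critical load P_cr = n·P = 2.4 × 145 = 348.0 kN = 3.480×10^5 N
From P_cr = π²EI/(K·L)²:  L = (1/K)·√(π²EI/P_cr) = (1/0.7)·√(π²×1.02×10^11×3.247×10^-5/3.480×10^5)
L = 13.8 m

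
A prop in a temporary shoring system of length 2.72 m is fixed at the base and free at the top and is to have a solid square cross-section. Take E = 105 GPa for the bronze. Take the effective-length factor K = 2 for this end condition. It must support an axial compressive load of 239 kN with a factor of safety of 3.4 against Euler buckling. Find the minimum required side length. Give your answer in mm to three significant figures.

Required P_cr = n·P = 3.4 × 239 = 812.6 kN
L_e = K·L = 2 × 2.72 = 5.440 m
Required I = P_cr·L_e²/(π²E) = 8.126×10^5 × 5.440² / (π² × 1.05×10^11) = 2.321×10^-5 m⁴
I_req = 2.321×10^7 mm⁴
Solid square: I = a⁴/12  ⇒  a = (12I)^(1/4) = (12×2.321×10^7)^(1/4) = 129 mm

a ≈ 129 mm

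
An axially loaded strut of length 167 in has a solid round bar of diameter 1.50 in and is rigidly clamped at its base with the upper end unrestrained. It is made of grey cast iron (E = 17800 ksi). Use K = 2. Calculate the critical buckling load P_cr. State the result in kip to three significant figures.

I = πd⁴/64 = π×1.50⁴/64 = 0.2485 in⁴
Effective length L_e = K·L = 2 × 167 = 334.0 in
P_cr = π²EI / L_e² = π² × 17800×10³ × 0.2485 / 334.0² = 391.3 lb

P_cr ≈ 0.391 kip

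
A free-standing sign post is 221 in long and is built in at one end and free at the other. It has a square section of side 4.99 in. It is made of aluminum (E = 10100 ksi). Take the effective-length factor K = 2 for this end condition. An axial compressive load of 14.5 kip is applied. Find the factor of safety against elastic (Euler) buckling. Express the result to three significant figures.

I = a⁴/12 = 4.99⁴/12 = 51.67 in⁴
Effective length L_e = K·L = 2 × 221 = 442.0 in
P_cr = π²EI / L_e² = π² × 10100×10³ × 51.67 / 442.0² = 2.636×10^4 lb
Factor of safety n = P_cr / P = 26.363 / 14.5 = 1.82

n ≈ 1.82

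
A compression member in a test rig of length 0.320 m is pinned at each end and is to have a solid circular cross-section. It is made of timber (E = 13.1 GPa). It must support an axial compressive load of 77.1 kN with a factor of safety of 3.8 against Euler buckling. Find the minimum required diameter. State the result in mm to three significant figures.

d ≈ 46.6 mm

Required P_cr = n·P = 3.8 × 77.1 = 293.0 kN
L_e = K·L = 1 × 0.320 = 0.3200 m
Required I = P_cr·L_e²/(π²E) = 2.930×10^5 × 0.3200² / (π² × 1.31×10^10) = 2.320×10^-7 m⁴
I_req = 2.320×10^5 mm⁴
Solid circle: I = πd⁴/64  ⇒  d = (64I/π)^(1/4) = (64×2.320×10^5/π)^(1/4) = 46.6 mm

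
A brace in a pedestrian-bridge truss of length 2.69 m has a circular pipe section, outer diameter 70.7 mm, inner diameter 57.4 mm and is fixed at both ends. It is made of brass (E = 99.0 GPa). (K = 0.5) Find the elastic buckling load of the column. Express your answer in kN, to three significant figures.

d_o = 70.7 mm, d_i = 57.4 mm
I = π(d_o⁴ − d_i⁴)/64 = π(70.7⁴ − 57.40⁴)/64 = 6.936×10^5 mm⁴
I = 6.936×10^5 mm⁴ = 6.936×10^-7 m⁴
Effective length L_e = K·L = 0.5 × 2.69 = 1.345 m
P_cr = π²EI / L_e² = π² × 99.0×10⁹ × 6.936×10^-7 / 1.345² = 3.746×10^5 N

P_cr ≈ 375 kN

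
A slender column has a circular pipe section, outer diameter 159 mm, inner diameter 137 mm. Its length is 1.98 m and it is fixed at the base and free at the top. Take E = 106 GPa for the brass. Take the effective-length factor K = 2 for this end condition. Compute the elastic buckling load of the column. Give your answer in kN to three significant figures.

P_cr ≈ 939 kN

d_o = 159 mm, d_i = 137 mm
I = π(d_o⁴ − d_i⁴)/64 = π(159⁴ − 137.0⁴)/64 = 1.408×10^7 mm⁴
I = 1.408×10^7 mm⁴ = 1.408×10^-5 m⁴
Effective length L_e = K·L = 2 × 1.98 = 3.960 m
P_cr = π²EI / L_e² = π² × 106×10⁹ × 1.408×10^-5 / 3.960² = 9.394×10^5 N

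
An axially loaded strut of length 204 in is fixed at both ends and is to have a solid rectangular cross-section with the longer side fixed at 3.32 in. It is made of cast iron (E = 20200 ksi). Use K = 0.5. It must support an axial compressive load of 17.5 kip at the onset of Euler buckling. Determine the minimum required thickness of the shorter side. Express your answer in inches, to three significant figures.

b ≈ 1.49 in

L_e = K·L = 0.5 × 204 = 102.0 in
Required I = P_cr·L_e²/(π²E) = 1.750×10^4 × 102.0² / (π² × 2.02×10^7) = 0.9132 in⁴
Rectangle, weak axis: I_min = h·b³/12 with h = 3.32 in fixed  ⇒  b = (12I/h)^(1/3) = 1.49 in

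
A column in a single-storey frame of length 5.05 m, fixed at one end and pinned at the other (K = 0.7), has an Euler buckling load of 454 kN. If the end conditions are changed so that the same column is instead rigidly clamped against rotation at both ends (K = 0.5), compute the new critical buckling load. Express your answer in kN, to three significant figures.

P_cr ≈ 890 kN

P_cr ∝ 1/K², so P_cr,new = P_cr,old × (K_old/K_new)² = 454 × (0.7/0.5)²
= 454 × 1.960 = 890 kN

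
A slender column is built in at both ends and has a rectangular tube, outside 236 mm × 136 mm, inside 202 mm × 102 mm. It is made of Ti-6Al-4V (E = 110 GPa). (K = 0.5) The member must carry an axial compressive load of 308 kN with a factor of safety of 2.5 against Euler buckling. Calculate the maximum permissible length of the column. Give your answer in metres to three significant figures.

Weak-axis I_min = (h_o·b_o³ − h_i·b_i³)/12 with b_o = 136, b_i = 102.0 mm (shorter outer/inner sides).
I_min = (236×136³ − 202.0×102.0³)/12 = 3.161×10^7 mm⁴
I = 3.161×10^-5 m⁴
Required critical load P_cr = n·P = 2.5 × 308 = 770.0 kN = 7.700×10^5 N
From P_cr = π²EI/(K·L)²:  L = (1/K)·√(π²EI/P_cr) = (1/0.5)·√(π²×1.10×10^11×3.161×10^-5/7.700×10^5)
L = 13.4 m

L_max ≈ 13.4 m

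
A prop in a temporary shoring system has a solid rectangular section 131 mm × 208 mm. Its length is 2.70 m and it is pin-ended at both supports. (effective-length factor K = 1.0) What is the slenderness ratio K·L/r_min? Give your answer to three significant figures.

λ ≈ 71.4

For a rectangle r_min = b/√12 = 131/√12 = 37.82 mm
L_e = K·L = 1 × 2.70 m = 2.700 m = 2700.0 mm
λ = L_e / r_min = 2700.0 / 37.82 = 71.4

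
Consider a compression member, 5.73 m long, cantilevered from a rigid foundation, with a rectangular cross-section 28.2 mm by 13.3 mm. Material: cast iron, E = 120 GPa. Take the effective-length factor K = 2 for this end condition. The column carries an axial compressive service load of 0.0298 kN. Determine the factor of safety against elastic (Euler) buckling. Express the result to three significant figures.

Buckling occurs about the weak axis: I_min = h·b³/12 with b = 13.3 mm (the shorter side).
I_min = 28.2×13.3³/12 = 5.529×10^3 mm⁴
I = 5.529×10^3 mm⁴ = 5.529×10^-9 m⁴
Effective length L_e = K·L = 2 × 5.73 = 11.46 m
P_cr = π²EI / L_e² = π² × 120×10⁹ × 5.529×10^-9 / 11.46² = 49.86 N
Factor of safety n = P_cr / P = 0.049858 / 0.0298 = 1.67

n ≈ 1.67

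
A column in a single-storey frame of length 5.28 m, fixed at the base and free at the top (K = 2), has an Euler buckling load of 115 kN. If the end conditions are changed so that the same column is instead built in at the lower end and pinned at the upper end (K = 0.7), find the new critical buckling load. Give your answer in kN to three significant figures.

P_cr ≈ 939 kN

P_cr ∝ 1/K², so P_cr,new = P_cr,old × (K_old/K_new)² = 115 × (2/0.7)²
= 115 × 8.163 = 939 kN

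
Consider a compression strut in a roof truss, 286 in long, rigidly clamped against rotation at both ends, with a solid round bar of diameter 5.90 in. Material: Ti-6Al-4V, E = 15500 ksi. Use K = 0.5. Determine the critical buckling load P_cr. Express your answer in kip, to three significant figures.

I = πd⁴/64 = π×5.90⁴/64 = 59.48 in⁴
Effective length L_e = K·L = 0.5 × 286 = 143.0 in
P_cr = π²EI / L_e² = π² × 15500×10³ × 59.48 / 143.0² = 4.450×10^5 lb

P_cr ≈ 445 kip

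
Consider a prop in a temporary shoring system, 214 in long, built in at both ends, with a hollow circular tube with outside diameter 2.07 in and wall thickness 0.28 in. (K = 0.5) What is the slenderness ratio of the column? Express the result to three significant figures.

λ ≈ 167

Inner diameter d_i = 2.07 − 2×0.28 = 1.510 in
I = π(d_o⁴ − d_i⁴)/64 = π(2.07⁴ − 1.510⁴)/64 = 0.6461 in⁴
A = 1.575 in²;  r_min = √(I/A) = √(0.6461/1.575) = 0.6406 in
L_e = K·L = 0.5 × 214 = 107.0 in
λ = L_e / r_min = 107.00 / 0.6406 = 167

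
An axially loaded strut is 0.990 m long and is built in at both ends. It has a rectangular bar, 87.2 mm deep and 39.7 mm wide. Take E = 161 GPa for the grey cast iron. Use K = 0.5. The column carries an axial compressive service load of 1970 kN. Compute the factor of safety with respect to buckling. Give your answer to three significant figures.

Buckling occurs about the weak axis: I_min = h·b³/12 with b = 39.7 mm (the shorter side).
I_min = 87.2×39.7³/12 = 4.547×10^5 mm⁴
I = 4.547×10^5 mm⁴ = 4.547×10^-7 m⁴
Effective length L_e = K·L = 0.5 × 0.990 = 0.4950 m
P_cr = π²EI / L_e² = π² × 161×10⁹ × 4.547×10^-7 / 0.4950² = 2.949×10^6 N
Factor of safety n = P_cr / P = 2948.6 / 1970 = 1.50

n ≈ 1.50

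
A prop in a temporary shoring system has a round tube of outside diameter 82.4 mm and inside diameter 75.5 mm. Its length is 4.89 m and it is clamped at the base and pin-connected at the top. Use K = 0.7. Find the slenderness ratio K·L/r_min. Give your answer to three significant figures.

d_o = 82.4 mm, d_i = 75.5 mm
I = π(d_o⁴ − d_i⁴)/64 = π(82.4⁴ − 75.50⁴)/64 = 6.680×10^5 mm⁴
A = 855.7 mm²;  r_min = √(I/A) = √(6.680×10^5/855.7) = 27.94 mm
L_e = K·L = 0.7 × 4.89 m = 3.423 m = 3423.0 mm
λ = L_e / r_min = 3423.0 / 27.94 = 123

λ ≈ 123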